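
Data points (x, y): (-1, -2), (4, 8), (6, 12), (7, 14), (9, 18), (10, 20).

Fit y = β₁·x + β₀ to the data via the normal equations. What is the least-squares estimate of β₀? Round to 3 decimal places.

β₀ = 0.000

Sums needed: Σx·x = 283, Σx = 35, Σ1 = 6.
For Mᵀy: Σx·y = 566, Σy = 70.
Eliminating β₀: 6·(row 1) − 35·(row 2) gives 473·β₁ = 6·566 − 35·70 = 946, so β₁ = 2.
Then β₀ = (70 − 35·2)/6 = 0.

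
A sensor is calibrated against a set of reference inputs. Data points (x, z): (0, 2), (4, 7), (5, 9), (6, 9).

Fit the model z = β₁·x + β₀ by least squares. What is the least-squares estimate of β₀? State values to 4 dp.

With design matrix A, AᵀA = [[77, 15]; [15, 4]] and Aᵀz = [127, 27]ᵀ.
det = 77·4 − 15² = 83.
β₁ = (127·4 − 15·27)/83 = 103/83; β₀ = (77·27 − 15·127)/83 = 174/83.

β₀ = 2.0964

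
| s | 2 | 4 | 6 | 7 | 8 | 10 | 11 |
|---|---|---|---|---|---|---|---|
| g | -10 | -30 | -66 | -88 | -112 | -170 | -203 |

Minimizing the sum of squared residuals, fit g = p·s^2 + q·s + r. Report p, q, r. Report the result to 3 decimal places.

p = -1.489, q = -2.212, r = 1.099

Sums needed: Σs^2·s^2 = 32706, Σs^2·s = 3474, Σs^2 = 390, Σs·s = 390, Σs = 48, Σ1 = 7.
Right-hand side: Σs^2·g = -55939, Σs·g = -5981, Σg = -679.
So XᵀX·[p, q, r]ᵀ = Xᵀg: [[32706, 3474, 390]; [3474, 390, 48]; [390, 48, 7]]·[p, q, r]ᵀ = [-55939, -5981, -679]ᵀ.
Row-reducing yields p = -24757/16632, q = -12263/5544, r = 277/252.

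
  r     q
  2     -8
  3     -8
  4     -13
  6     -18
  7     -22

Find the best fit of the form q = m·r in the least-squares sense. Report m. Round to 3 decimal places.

Setting ∂/∂m … = 0 gives: 114·m = -354.
Hence m = -354 / 114 ≈ -3.10526.

m = -3.105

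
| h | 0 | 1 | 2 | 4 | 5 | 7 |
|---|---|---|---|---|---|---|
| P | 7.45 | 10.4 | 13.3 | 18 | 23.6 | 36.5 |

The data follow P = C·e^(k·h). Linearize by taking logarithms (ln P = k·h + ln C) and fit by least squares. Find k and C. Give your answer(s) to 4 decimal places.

k = 0.2165, C = 7.9953

With ln Pᵢ as the transformed response and hᵢ as the regressor:
AᵀA = [[95.0000, 19.0000]; [19.0000, 6]], rhs = [60.0662, 16.5867]ᵀ  (here Σh = 19.0000, Σ(h)² = 95.0000, Σln P = 16.5867, Σh·ln P = 60.0662).
Slope k = (n·Σh·ln P − Σh·Σln P)/(n·Σ(h)² − (Σh)²) = (6·60.0662 − 19.0000·16.5867)/209.0000 = 0.21651; ln C = (Σln P − k·Σh)/n = 2.07885, so C = exp(2.07885) = 7.99526.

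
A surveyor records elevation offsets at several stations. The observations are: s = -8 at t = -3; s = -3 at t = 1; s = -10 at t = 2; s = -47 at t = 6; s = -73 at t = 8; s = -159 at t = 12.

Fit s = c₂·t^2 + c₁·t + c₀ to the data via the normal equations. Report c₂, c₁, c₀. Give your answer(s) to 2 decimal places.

Sums needed: Σt^2·t^2 = 26226, Σt^2·t = 2438, Σt^2 = 258, Σt·t = 258, Σt = 26, Σ1 = 6.
And Σt^2·s = -29375, Σt·s = -2773, Σs = -300.
So MᵀM·[c₂, c₁, c₀]ᵀ = Mᵀs: [[26226, 2438, 258]; [2438, 258, 26]; [258, 26, 6]]·[c₂, c₁, c₀]ᵀ = [-29375, -2773, -300]ᵀ.
Solving the 3×3 system (Gaussian elimination) gives c₂ = -337505/342588, c₁ = -135609/114196, c₀ = -213442/85647.

c₂ = -0.99, c₁ = -1.19, c₀ = -2.49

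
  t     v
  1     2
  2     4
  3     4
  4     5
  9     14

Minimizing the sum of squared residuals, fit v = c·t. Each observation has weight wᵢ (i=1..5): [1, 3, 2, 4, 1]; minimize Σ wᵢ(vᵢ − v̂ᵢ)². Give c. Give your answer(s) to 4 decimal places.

c = 1.4545

Sums needed: Σwᵢ·t·t = 176.
For MᵀWv: Σwᵢ·t·v = 256.
c = 256/176 = 1.45455.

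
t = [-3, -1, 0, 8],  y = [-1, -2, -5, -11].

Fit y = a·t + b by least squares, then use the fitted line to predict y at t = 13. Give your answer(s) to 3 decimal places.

ŷ = -15.721

From the data, Σt·t = 74, Σt = 4, Σ1 = 4.
For Mᵀy: Σt·y = -83, Σy = -19.
Δ = 74·4 − 4² = 280.
a = ((-83)·4 − 4·(-19))/280 = -32/35; b = (74·(-19) − 4·(-83))/280 = -537/140.
At t = 13: ŷ = (-32/35)·(13) + (-537/140)·(1) = -2201/140.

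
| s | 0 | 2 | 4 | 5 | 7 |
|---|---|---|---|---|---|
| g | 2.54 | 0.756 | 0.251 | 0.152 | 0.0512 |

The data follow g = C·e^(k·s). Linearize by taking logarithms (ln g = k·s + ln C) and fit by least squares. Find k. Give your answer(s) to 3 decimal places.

With ln gᵢ as the transformed response and sᵢ as the regressor:
Sums: Σs = 18.0000, Σ(s)² = 94.0000, Σln g = -5.5857, Σs·ln g = -36.3121.
Normal system: [[94.0000, 18.0000]; [18.0000, 5]]·[k, ln C]ᵀ = [-36.3121, -5.5857]ᵀ.
Δ = 94.0000·5 − (18.0000)² = 146.0000; k = (-36.3121·5 − 18.0000·-5.5857)/146.0000 = -0.55491, ln C = (94.0000·-5.5857 − 18.0000·-36.3121)/146.0000 = 0.88054.

k = -0.555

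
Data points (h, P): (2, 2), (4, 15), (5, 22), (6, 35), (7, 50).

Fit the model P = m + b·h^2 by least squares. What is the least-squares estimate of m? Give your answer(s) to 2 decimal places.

XᵀX·[m, b]ᵀ = XᵀP reads: 5·m + 130·b = 124;  130·m + 4594·b = 4508.
(Σ1 = 5, Σh^2 = 130, Σh^2·h^2 = 4594, ΣP = 124, Σh^2·P = 4508.)
det = 5·4594 − 130² = 6070.
m = (124·4594 − 130·4508)/6070 = -8192/3035; b = (5·4508 − 130·124)/6070 = 642/607.

m = -2.70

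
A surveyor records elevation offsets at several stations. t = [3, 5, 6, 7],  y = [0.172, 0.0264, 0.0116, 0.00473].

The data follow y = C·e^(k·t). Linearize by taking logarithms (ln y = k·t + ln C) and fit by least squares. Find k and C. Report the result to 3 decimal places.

Linearized form: ln y = k·t + ln C. From the 4 transformed points,
Σt = 21.0000, Σ(t)² = 119.0000, Σln y = -15.2052, Σt·ln y = -87.6701.
Equations: 119.0000·k + 21.0000·ln C = -87.6701;  21.0000·k + 4·ln C = -15.2052.
Slope k = (n·Σt·ln y − Σt·Σln y)/(n·Σ(t)² − (Σt)²) = (4·-87.6701 − 21.0000·-15.2052)/35.0000 = -0.89629; ln C = (Σln y − k·Σt)/n = 0.90424, so C = exp(0.90424) = 2.47005.

k = -0.896, C = 2.470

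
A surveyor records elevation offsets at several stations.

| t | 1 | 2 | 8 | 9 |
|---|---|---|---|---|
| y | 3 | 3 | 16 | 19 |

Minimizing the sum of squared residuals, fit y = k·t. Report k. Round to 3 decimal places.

Forming MᵀM = [[150]] and Mᵀy = [308]ᵀ gives MᵀM·[k]ᵀ = Mᵀy.
k = 308/150 = 2.05333.

k = 2.053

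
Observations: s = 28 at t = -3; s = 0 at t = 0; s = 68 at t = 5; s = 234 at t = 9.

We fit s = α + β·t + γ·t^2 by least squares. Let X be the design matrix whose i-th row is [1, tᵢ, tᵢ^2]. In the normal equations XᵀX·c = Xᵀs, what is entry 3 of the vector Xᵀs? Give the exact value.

Entry 3 ↔ basis t^2, so (Xᵀs)_{3} = Σᵢ (t^2)·sᵢ = (9)·(28) + (0)·(0) + (25)·(68) + (81)·(234) = 20906.

20906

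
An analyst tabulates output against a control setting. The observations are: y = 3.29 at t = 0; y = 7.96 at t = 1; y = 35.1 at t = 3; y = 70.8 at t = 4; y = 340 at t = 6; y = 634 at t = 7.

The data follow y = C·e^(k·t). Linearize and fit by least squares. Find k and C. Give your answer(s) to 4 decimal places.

k = 0.7507, C = 3.5488

Let Y = ln y. Fitting Y = k·t + ln C by least squares:
Σt = 21.0000, Σ(t)² = 111.0000, Σln y = 23.3644, Σt·ln y = 109.9265.
Equations: 111.0000·k + 21.0000·ln C = 109.9265;  21.0000·k + 6·ln C = 23.3644.
Δ = 111.0000·6 − (21.0000)² = 225.0000; k = (109.9265·6 − 21.0000·23.3644)/225.0000 = 0.75070, ln C = (111.0000·23.3644 − 21.0000·109.9265)/225.0000 = 1.26662, so C = exp(1.26662) = 3.54883.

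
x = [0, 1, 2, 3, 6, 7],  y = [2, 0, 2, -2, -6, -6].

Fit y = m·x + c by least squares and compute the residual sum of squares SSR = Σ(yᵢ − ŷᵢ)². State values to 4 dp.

SSR = 7.1760

With design matrix M, MᵀM = [[99, 19]; [19, 6]] and Mᵀy = [-80, -10]ᵀ.
Δ = 99·6 − 19² = 233.
m = ((-80)·6 − 19·(-10))/233 = -290/233; c = (99·(-10) − 19·(-80))/233 = 530/233.
Residuals: -64/233, -240/233, 516/233, -126/233, -188/233, 102/233; SSR = 1672/233.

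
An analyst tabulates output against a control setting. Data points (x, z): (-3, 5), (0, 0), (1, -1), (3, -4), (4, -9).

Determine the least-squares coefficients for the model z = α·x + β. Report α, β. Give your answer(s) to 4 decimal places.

Setting ∂/∂α … = 0 gives: 35·α + 5·β = -64;  5·α + 5·β = -9.
Δ = 35·5 − 5² = 150.
α = ((-64)·5 − 5·(-9))/150 = -11/6; β = (35·(-9) − 5·(-64))/150 = 1/30.

α = -1.8333, β = 0.0333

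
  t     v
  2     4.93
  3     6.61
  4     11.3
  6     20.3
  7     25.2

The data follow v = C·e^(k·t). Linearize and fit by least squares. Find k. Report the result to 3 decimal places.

k = 0.335

Let Y = ln v. Fitting Y = k·t + ln C by least squares:
XᵀX = [[114.0000, 22.0000]; [22.0000, 5]], rhs = [59.2073, 12.1462]ᵀ  (here Σt = 22.0000, Σ(t)² = 114.0000, Σln v = 12.1462, Σt·ln v = 59.2073).
Solving (det = 86.0000): k = 0.33512, ln C = 0.95472.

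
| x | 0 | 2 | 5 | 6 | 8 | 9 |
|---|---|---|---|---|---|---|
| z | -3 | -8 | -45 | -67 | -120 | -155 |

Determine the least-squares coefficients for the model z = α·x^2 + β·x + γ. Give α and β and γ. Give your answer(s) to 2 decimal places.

α = -2.09, β = 2.00, γ = -3.22

Compute the Gram sums: Σx^2·x^2 = 12594, Σx^2·x = 1590, Σx^2 = 210, Σx·x = 210, Σx = 30, Σ1 = 6.
For Mᵀz: Σx^2·z = -23804, Σx·z = -2998, Σz = -398.
Row-reducing yields α = -401/192, β = 639/320, γ = -103/32.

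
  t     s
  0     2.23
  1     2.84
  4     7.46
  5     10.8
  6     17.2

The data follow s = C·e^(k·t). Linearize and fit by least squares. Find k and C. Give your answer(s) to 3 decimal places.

k = 0.336, C = 2.100

Taking logs, ln s = k·t + ln C, so regress ln s on t.
AᵀA = [[78.0000, 16.0000]; [16.0000, 5]], rhs = [38.0492, 9.0798]ᵀ  (here Σt = 16.0000, Σ(t)² = 78.0000, Σln s = 9.0798, Σt·ln s = 38.0492).
Slope k = (n·Σt·ln s − Σt·Σln s)/(n·Σ(t)² − (Σt)²) = (5·38.0492 − 16.0000·9.0798)/134.0000 = 0.33559; ln C = (Σln s − k·Σt)/n = 0.74208, so C = exp(0.74208) = 2.10029.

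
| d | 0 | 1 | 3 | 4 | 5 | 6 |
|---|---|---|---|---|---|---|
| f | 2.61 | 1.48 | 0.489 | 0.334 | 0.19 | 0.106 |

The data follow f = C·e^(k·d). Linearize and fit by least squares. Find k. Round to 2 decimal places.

With ln fᵢ as the transformed response and dᵢ as the regressor:
AᵀA = [[87.0000, 19.0000]; [19.0000, 6]], rhs = [-27.9101, -4.3657]ᵀ  (here Σd = 19.0000, Σ(d)² = 87.0000, Σln f = -4.3657, Σd·ln f = -27.9101).
Δ = 87.0000·6 − (19.0000)² = 161.0000; k = (-27.9101·6 − 19.0000·-4.3657)/161.0000 = -0.52493, ln C = (87.0000·-4.3657 − 19.0000·-27.9101)/161.0000 = 0.93466.

k = -0.52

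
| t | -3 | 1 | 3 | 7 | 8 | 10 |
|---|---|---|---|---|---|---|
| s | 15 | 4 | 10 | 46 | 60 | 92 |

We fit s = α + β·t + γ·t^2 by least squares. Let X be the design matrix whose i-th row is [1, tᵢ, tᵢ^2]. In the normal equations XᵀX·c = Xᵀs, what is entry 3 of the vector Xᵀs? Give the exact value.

Entry 3 ↔ basis t^2, so (Xᵀs)_{3} = Σᵢ (t^2)·sᵢ = (9)·(15) + (1)·(4) + (9)·(10) + (49)·(46) + (64)·(60) + (100)·(92) = 15523.

15523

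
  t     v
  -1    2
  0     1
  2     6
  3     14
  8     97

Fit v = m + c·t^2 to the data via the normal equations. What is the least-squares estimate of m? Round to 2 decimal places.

Sums needed: Σ1 = 5, Σt^2 = 78, Σt^2·t^2 = 4194.
Right-hand side: Σv = 120, Σt^2·v = 6360.
Δ = 5·4194 − 78² = 14886.
m = (120·4194 − 78·6360)/14886 = 400/827; c = (5·6360 − 78·120)/14886 = 3740/2481.

m = 0.48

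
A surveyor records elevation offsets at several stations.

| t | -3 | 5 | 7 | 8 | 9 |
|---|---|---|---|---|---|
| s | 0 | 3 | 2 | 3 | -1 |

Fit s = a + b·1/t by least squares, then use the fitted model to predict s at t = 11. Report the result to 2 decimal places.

ŝ = 1.58

The normal equations are: 5·a + (619/2520)·b = 7;  (619/2520)·a + (1266841/6350400)·b = 2897/2520.
Determinant 5·(1266841/6350400) − (619/2520)² = 1487761/1587600.
a = (7·(1266841/6350400) − (619/2520)·(2897/2520))/(1487761/1587600) = 1768661/1487761; b = (5·(2897/2520) − (619/2520)·7)/(1487761/1587600) = 6395760/1487761.
At t = 11: ŝ = (1768661/1487761)·(1) + (6395760/1487761)·(1/11) = 25851031/16365371.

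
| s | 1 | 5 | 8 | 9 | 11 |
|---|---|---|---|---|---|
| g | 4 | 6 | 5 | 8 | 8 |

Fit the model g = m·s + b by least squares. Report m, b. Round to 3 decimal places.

AᵀA·[m, b]ᵀ = Aᵀg reads: 292·m + 34·b = 234;  34·m + 5·b = 31.
Determinant 292·5 − 34² = 304.
m = (234·5 − 34·31)/304 = 29/76; b = (292·31 − 34·234)/304 = 137/38.

m = 0.382, b = 3.605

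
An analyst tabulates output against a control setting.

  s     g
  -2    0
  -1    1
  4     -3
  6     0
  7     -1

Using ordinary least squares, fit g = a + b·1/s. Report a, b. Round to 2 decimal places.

AᵀA·[a, b]ᵀ = Aᵀg reads: 5·a + (-79/84)·b = -3;  (-79/84)·a + (9601/7056)·b = -53/28.
(Σ1 = 5, Σ1/s = -79/84, Σ1/s·1/s = 9601/7056, Σg = -3, Σ1/s·g = -53/28.)
Determinant 5·(9601/7056) − (-79/84)² = 10441/1764.
a = ((-3)·(9601/7056) − (-79/84)·(-53/28))/(10441/1764) = -10341/10441; b = (5·(-53/28) − (-79/84)·(-3))/(10441/1764) = -21672/10441.

a = -0.99, b = -2.08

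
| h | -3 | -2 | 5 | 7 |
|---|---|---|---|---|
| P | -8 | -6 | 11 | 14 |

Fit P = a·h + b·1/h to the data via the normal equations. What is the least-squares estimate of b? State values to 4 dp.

From the data, Σh·h = 87, Σh·1/h = 4, Σ1/h·1/h = 18589/44100.
Moment sums: Σh·P = 189, Σ1/h·P = 148/15.
det = 87·(18589/44100) − 4² = 303881/14700.
a = (189·(18589/44100) − 4·(148/15))/(303881/14700) = 590947/303881; b = (87·(148/15) − 4·189)/(303881/14700) = 1505280/303881.

b = 4.9535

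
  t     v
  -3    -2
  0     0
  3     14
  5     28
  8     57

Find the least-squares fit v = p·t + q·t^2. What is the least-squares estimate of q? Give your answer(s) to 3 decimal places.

XᵀX·[p, q]ᵀ = Xᵀv reads: 107·p + 637·q = 644;  637·p + 4883·q = 4456.
(Σt·t = 107, Σt·t^2 = 637, Σt^2·t^2 = 4883, Σt·v = 644, Σt^2·v = 4456.)
det = 107·4883 − 637² = 116712.
p = (644·4883 − 637·4456)/116712 = 8505/3242; q = (107·4456 − 637·644)/116712 = 1849/3242.

q = 0.570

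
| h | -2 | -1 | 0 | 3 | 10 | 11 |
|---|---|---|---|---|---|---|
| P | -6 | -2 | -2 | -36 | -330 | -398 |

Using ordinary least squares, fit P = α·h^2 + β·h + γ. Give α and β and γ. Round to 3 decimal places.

α = -3.017, β = -2.836, γ = -0.920

Compute the Gram sums: Σh^2·h^2 = 24739, Σh^2·h = 2349, Σh^2 = 235, Σh·h = 235, Σh = 21, Σ1 = 6.
For XᵀP: Σh^2·P = -81508, Σh·P = -7772, ΣP = -774.
Normal equations: [[24739, 2349, 235]; [2349, 235, 21]; [235, 21, 6]]·[α, β, γ]ᵀ = [-81508, -7772, -774]ᵀ.
Row-reducing yields α = -80850/26801, β = -76012/26801, γ = -24662/26801.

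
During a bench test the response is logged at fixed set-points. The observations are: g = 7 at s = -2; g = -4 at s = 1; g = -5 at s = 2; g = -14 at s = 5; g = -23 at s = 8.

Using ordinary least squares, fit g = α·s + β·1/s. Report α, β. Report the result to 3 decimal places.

α = -2.827, β = -0.990

From the data, Σs·s = 98, Σs·1/s = 5, Σ1/s·1/s = 2489/1600.
Right-hand side: Σs·g = -282, Σ1/s·g = -627/40.
Normal equations: [[98, 5]; [5, 2489/1600]]·[α, β]ᵀ = [-282, -627/40]ᵀ.
det = 98·(2489/1600) − 5² = 101961/800.
α = ((-282)·(2489/1600) − 5·(-627/40))/(101961/800) = -96083/33987; β = (98·(-627/40) − 5·(-282))/(101961/800) = -33640/33987.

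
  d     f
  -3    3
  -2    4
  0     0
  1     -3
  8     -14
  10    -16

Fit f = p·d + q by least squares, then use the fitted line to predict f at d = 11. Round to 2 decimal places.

Compute the Gram sums: Σd·d = 178, Σd = 14, Σ1 = 6.
For Xᵀf: Σd·f = -292, Σf = -26.
Eliminating q: 6·(row 1) − 14·(row 2) gives 872·p = 6·(-292) − 14·(-26) = -1388, so p = -347/218.
Then q = ((-26) − 14·(-347/218))/6 = -135/218.
At d = 11: f̂ = (-347/218)·(11) + (-135/218)·(1) = -1976/109.

f̂ = -18.13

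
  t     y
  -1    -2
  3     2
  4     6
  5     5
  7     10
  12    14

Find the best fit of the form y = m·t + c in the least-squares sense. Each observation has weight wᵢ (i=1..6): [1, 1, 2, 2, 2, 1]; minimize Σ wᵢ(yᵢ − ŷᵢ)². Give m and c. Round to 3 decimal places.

m = 1.292, c = -0.382

With design matrix M, MᵀWM = [[334, 46]; [46, 9]] and MᵀWy = [414, 56]ᵀ.
Δ = 334·9 − 46² = 890.
m = (414·9 − 46·56)/890 = 115/89; c = (334·56 − 46·414)/890 = -34/89.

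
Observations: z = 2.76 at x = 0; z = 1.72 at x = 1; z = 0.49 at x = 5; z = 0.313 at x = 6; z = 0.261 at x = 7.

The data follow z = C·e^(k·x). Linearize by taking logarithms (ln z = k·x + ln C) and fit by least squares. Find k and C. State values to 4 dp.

Let Y = ln z. Fitting Y = k·x + ln C by least squares:
AᵀA = [[111.0000, 19.0000]; [19.0000, 5]], rhs = [-19.3964, -1.6606]ᵀ  (here Σx = 19.0000, Σ(x)² = 111.0000, Σln z = -1.6606, Σx·ln z = -19.3964).
Slope k = (n·Σx·ln z − Σx·Σln z)/(n·Σ(x)² − (Σx)²) = (5·-19.3964 − 19.0000·-1.6606)/194.0000 = -0.33727; ln C = (Σln z − k·Σx)/n = 0.94952, so C = exp(0.94952) = 2.58447.

k = -0.3373, C = 2.5845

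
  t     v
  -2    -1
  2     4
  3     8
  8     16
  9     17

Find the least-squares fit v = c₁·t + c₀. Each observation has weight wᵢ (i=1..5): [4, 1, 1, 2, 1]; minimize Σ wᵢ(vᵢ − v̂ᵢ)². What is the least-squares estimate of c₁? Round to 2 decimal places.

Setting ∂/∂c₁ … = 0 gives: 238·c₁ + 22·c₀ = 449;  22·c₁ + 9·c₀ = 57.
det = 238·9 − 22² = 1658.
c₁ = (449·9 − 22·57)/1658 = 2787/1658; c₀ = (238·57 − 22·449)/1658 = 1844/829.

c₁ = 1.68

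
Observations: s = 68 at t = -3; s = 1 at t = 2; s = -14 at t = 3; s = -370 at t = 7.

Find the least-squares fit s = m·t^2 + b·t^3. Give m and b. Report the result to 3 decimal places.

m = 3.027, b = -1.511

Sums needed: Σt^2·t^2 = 2579, Σt^2·t^3 = 16839, Σt^3·t^3 = 119171.
Right-hand side: Σt^2·s = -17640, Σt^3·s = -129116.
MᵀM·[m, b]ᵀ = Mᵀs becomes [[2579, 16839]; [16839, 119171]]·[m, b]ᵀ = [-17640, -129116]ᵀ.
Determinant 2579·119171 − 16839² = 23790088.
m = ((-17640)·119171 − 16839·(-129116))/23790088 = 18001971/5947522; b = (2579·(-129116) − 16839·(-17640))/23790088 = -8987551/5947522.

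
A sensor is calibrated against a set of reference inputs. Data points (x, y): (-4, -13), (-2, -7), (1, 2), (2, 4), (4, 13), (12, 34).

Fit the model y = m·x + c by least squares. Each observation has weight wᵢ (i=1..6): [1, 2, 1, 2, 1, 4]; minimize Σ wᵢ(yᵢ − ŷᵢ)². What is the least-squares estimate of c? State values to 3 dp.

c = -1.077

Normal-equation sums: Σwᵢ·x·x = 625, Σwᵢ·x = 49, Σwᵢ·1 = 11.
Moment sums: Σwᵢ·x·y = 1782, Σwᵢ·y = 132.
So MᵀWM·[m, c]ᵀ = MᵀWy: [[625, 49]; [49, 11]]·[m, c]ᵀ = [1782, 132]ᵀ.
Eliminating c: 11·(row 1) − 49·(row 2) gives 4474·m = 11·1782 − 49·132 = 13134, so m = 6567/2237.
Then c = (132 − 49·(6567/2237))/11 = -2409/2237.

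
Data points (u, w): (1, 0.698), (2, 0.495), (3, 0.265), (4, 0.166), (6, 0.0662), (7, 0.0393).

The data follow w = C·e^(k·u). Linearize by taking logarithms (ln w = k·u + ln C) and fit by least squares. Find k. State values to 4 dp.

Let Y = ln w. Fitting Y = k·u + ln C by least squares:
Σu = 23.0000, Σ(u)² = 115.0000, Σln w = -10.1381, Σu·ln w = -51.8792.
Equations: 115.0000·k + 23.0000·ln C = -51.8792;  23.0000·k + 6·ln C = -10.1381.
Δ = 115.0000·6 − (23.0000)² = 161.0000; k = (-51.8792·6 − 23.0000·-10.1381)/161.0000 = -0.48508, ln C = (115.0000·-10.1381 − 23.0000·-51.8792)/161.0000 = 0.16980.

k = -0.4851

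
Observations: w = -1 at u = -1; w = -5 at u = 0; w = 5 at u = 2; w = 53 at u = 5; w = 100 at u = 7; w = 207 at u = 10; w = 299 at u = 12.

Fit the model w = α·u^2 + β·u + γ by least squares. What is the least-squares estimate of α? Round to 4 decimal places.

α = 2.0467

From the data, Σu^2·u^2 = 33779, Σu^2·u = 3203, Σu^2 = 323, Σu·u = 323, Σu = 35, Σ1 = 7.
Moment sums: Σu^2·w = 70000, Σu·w = 6634, Σw = 658.
MᵀM·[α, β, γ]ᵀ = Mᵀw becomes [[33779, 3203, 323]; [3203, 323, 35]; [323, 35, 7]]·[α, β, γ]ᵀ = [70000, 6634, 658]ᵀ.
Inverting the 3×3 Gram matrix, [α, β, γ]ᵀ = [162211/79256, 50277/79256, -35775/9907]ᵀ.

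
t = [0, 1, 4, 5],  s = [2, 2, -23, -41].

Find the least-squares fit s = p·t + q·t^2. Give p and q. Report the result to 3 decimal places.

Forming AᵀA = [[42, 190]; [190, 882]] and Aᵀs = [-295, -1391]ᵀ gives AᵀA·[p, q]ᵀ = Aᵀs.
Eliminating q: 882·(row 1) − 190·(row 2) gives 944·p = 882·(-295) − 190·(-1391) = 4100, so p = 1025/236.
Then q = ((-1391) − 190·(1025/236))/882 = -593/236.

p = 4.343, q = -2.513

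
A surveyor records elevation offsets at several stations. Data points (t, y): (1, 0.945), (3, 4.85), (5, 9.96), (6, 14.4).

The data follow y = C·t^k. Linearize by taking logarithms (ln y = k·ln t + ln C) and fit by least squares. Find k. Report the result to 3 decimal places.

k = 1.498

Taking logs, ln y = k·ln t + ln C, so regress ln y on ln t.
AᵀA = [[7.0076, 4.4998]; [4.4998, 4]], rhs = [10.2131, 6.4882]ᵀ  (here Σln t = 4.4998, Σ(ln t)² = 7.0076, Σln y = 6.4882, Σln t·ln y = 10.2131).
Solving (det = 7.7823): k = 1.49787, ln C = -0.06297.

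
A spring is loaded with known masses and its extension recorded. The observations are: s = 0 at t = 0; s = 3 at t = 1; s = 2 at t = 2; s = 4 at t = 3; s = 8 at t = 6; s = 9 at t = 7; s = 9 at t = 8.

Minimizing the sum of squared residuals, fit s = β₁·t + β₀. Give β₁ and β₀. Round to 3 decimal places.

β₁ = 1.138, β₀ = 0.609

Entries of XᵀX: Σt·t = 163, Σt = 27, Σ1 = 7.
And Σt·s = 202, Σs = 35.
So XᵀX·[β₁, β₀]ᵀ = Xᵀs: [[163, 27]; [27, 7]]·[β₁, β₀]ᵀ = [202, 35]ᵀ.
det = 163·7 − 27² = 412.
β₁ = (202·7 − 27·35)/412 = 469/412; β₀ = (163·35 − 27·202)/412 = 251/412.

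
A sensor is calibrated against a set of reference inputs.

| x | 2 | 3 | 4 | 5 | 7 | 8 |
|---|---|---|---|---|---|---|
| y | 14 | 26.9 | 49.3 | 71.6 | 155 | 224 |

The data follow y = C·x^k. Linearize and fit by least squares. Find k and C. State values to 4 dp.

Taking logs, ln y = k·ln x + ln C, so regress ln y on ln x.
AᵀA = [[14.3101, 8.8128]; [8.8128, 6]], rhs = [38.7910, 24.5553]ᵀ  (here Σln x = 8.8128, Σ(ln x)² = 14.3101, Σln y = 24.5553, Σln x·ln y = 38.7910).
Slope k = (n·Σln x·ln y − Σln x·Σln y)/(n·Σ(ln x)² − (Σln x)²) = (6·38.7910 − 8.8128·24.5553)/8.1947 = 1.99450; ln C = (Σln y − k·Σln x)/n = 1.16301, so C = exp(1.16301) = 3.19955.

k = 1.9945, C = 3.1995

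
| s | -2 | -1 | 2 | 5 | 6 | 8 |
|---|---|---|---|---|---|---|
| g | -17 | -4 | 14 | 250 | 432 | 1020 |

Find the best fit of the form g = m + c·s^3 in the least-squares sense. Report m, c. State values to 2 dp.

m = -0.96, c = 2.00

Normal-equation sums: Σ1 = 6, Σs^3 = 852, Σs^3·s^3 = 324554.
For Aᵀg: Σg = 1695, Σs^3·g = 647054.
So AᵀA·[m, c]ᵀ = Aᵀg: [[6, 852]; [852, 324554]]·[m, c]ᵀ = [1695, 647054]ᵀ.
Determinant 6·324554 − 852² = 1221420.
m = (1695·324554 − 852·647054)/1221420 = -195163/203570; c = (6·647054 − 852·1695)/1221420 = 203182/101785.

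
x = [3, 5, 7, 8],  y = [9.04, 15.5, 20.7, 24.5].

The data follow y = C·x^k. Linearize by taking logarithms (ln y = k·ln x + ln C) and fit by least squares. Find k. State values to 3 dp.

k = 0.999

With ln yᵢ as the transformed response and ln xᵢ as the regressor:
XᵀX = [[11.9079, 6.7334]; [6.7334, 4]], rhs = [19.3778, 11.1713]ᵀ  (here Σln x = 6.7334, Σ(ln x)² = 11.9079, Σln y = 11.1713, Σln x·ln y = 19.3778).
Solving (det = 2.2928): k = 0.99891, ln C = 1.11132.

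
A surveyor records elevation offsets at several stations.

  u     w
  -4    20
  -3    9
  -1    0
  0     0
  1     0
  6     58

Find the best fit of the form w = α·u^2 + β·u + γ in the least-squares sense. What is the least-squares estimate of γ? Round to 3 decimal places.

Sums needed: Σu^2·u^2 = 1635, Σu^2·u = 125, Σu^2 = 63, Σu·u = 63, Σu = -1, Σ1 = 6.
Right-hand side: Σu^2·w = 2489, Σu·w = 241, Σw = 87.
Normal equations: [[1635, 125, 63]; [125, 63, -1]; [63, -1, 6]]·[α, β, γ]ᵀ = [2489, 241, 87]ᵀ.
Solving the 3×3 system (Gaussian elimination) gives α = 193121/128424, β = 35249/42808, γ = -73999/64212.

γ = -1.152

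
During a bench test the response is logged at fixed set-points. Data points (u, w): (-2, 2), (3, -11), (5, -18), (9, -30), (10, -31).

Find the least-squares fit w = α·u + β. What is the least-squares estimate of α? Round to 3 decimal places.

α = -2.840

Normal-equation sums: Σu·u = 219, Σu = 25, Σ1 = 5.
For Mᵀw: Σu·w = -707, Σw = -88.
MᵀM·[α, β]ᵀ = Mᵀw becomes [[219, 25]; [25, 5]]·[α, β]ᵀ = [-707, -88]ᵀ.
det = 219·5 − 25² = 470.
α = ((-707)·5 − 25·(-88))/470 = -267/94; β = (219·(-88) − 25·(-707))/470 = -1597/470.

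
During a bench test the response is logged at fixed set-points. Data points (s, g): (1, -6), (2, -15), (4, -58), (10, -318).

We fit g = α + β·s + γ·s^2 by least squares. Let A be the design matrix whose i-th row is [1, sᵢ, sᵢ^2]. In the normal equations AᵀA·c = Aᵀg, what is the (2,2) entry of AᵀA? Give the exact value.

Row 2 ↔ basis s, column 2 ↔ basis s, so (AᵀA)_{2,2} = Σᵢ (s)·(s) = (1)·(1) + (2)·(2) + (4)·(4) + (10)·(10) = 121.

121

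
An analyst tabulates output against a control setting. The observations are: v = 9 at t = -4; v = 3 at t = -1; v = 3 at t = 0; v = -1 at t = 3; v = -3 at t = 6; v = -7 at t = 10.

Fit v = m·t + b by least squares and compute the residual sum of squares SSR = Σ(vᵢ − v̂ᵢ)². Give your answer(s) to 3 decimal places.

Normal-equation sums: Σt·t = 162, Σt = 14, Σ1 = 6.
Moment sums: Σt·v = -130, Σv = 4.
So AᵀA·[m, b]ᵀ = Aᵀv: [[162, 14]; [14, 6]]·[m, b]ᵀ = [-130, 4]ᵀ.
Δ = 162·6 − 14² = 776.
m = ((-130)·6 − 14·4)/776 = -209/194; b = (162·4 − 14·(-130))/776 = 617/194.
Residuals: 293/194, -122/97, -35/194, -92/97, 55/194, 115/194; SSR = 507/97.

SSR = 5.227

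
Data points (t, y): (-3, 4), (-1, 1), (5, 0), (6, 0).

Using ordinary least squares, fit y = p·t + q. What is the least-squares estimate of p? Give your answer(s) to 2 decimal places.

p = -0.37

Sums needed: Σt·t = 71, Σt = 7, Σ1 = 4.
And Σt·y = -13, Σy = 5.
So AᵀA·[p, q]ᵀ = Aᵀy: [[71, 7]; [7, 4]]·[p, q]ᵀ = [-13, 5]ᵀ.
det = 71·4 − 7² = 235.
p = ((-13)·4 − 7·5)/235 = -87/235; q = (71·5 − 7·(-13))/235 = 446/235.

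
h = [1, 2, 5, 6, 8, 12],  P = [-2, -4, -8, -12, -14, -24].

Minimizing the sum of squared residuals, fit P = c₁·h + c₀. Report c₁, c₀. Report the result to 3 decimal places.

c₁ = -1.959, c₀ = 0.434

Compute the Gram sums: Σh·h = 274, Σh = 34, Σ1 = 6.
For MᵀP: Σh·P = -522, ΣP = -64.
MᵀM·[c₁, c₀]ᵀ = MᵀP becomes [[274, 34]; [34, 6]]·[c₁, c₀]ᵀ = [-522, -64]ᵀ.
det = 274·6 − 34² = 488.
c₁ = ((-522)·6 − 34·(-64))/488 = -239/122; c₀ = (274·(-64) − 34·(-522))/488 = 53/122.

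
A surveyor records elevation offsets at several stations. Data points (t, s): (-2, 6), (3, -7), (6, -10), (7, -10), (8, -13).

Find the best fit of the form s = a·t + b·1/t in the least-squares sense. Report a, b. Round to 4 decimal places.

With design matrix M, MᵀM = [[162, 5]; [5, 11993/28224]] and Mᵀs = [-267, -563/56]ᵀ.
Determinant 162·(11993/28224) − 5² = 68737/1568.
a = ((-267)·(11993/28224) − 5·(-563/56))/(68737/1568) = -594457/412422; b = (162·(-563/56) − 5·(-267))/(68737/1568) = -460488/68737.

a = -1.4414, b = -6.6993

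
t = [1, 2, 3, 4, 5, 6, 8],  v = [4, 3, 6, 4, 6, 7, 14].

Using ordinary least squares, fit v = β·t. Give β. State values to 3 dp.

Sums needed: Σt·t = 155.
Moment sums: Σt·v = 228.
β = 228/155 = 1.47097.

β = 1.471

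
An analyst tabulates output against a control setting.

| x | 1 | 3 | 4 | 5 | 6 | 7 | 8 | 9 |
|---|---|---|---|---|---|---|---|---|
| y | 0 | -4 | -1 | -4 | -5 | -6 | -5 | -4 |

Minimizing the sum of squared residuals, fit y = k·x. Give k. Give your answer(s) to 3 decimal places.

With design matrix A, AᵀA = [[281]] and Aᵀy = [-184]ᵀ.
k = (-184)/281 = -0.654804.

k = -0.655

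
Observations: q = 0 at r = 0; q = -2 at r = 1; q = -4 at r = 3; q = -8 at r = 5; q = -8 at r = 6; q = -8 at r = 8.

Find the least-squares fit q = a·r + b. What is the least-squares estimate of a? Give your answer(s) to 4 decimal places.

The normal system AᵀA·[a, b]ᵀ = Aᵀq is [[135, 23]; [23, 6]]·[a, b]ᵀ = [-166, -30]ᵀ.
Determinant 135·6 − 23² = 281.
a = ((-166)·6 − 23·(-30))/281 = -306/281; b = (135·(-30) − 23·(-166))/281 = -232/281.

a = -1.0890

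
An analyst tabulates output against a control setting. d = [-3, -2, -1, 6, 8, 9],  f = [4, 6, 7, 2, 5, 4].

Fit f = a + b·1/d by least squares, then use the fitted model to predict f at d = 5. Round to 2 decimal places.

Entries of AᵀA: Σ1 = 6, Σ1/d = -103/72, Σ1/d·1/d = 7345/5184.
And Σf = 28, Σ1/d·f = -715/72.
So AᵀA·[a, b]ᵀ = Aᵀf: [[6, -103/72]; [-103/72, 7345/5184]]·[a, b]ᵀ = [28, -715/72]ᵀ.
Δ = 6·(7345/5184) − (-103/72)² = 33461/5184.
a = (28·(7345/5184) − (-103/72)·(-715/72))/(33461/5184) = 132015/33461; b = (6·(-715/72) − (-103/72)·28)/(33461/5184) = -101232/33461.
At d = 5: f̂ = (132015/33461)·(1) + (-101232/33461)·(1/5) = 558843/167305.

f̂ = 3.34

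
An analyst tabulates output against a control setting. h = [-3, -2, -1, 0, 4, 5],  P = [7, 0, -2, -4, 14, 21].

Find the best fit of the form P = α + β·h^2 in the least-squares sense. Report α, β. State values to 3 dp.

XᵀX·[α, β]ᵀ = XᵀP reads: 6·α + 55·β = 36;  55·α + 979·β = 810.
Eliminating β: 979·(row 1) − 55·(row 2) gives 2849·α = 979·36 − 55·810 = -9306, so α = -846/259.
Then β = (810 − 55·(-846/259))/979 = 2880/2849.

α = -3.266, β = 1.011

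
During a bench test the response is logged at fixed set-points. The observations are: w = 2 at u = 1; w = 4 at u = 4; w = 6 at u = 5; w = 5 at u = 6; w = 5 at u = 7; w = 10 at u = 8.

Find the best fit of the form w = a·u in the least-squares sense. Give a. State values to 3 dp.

XᵀX·[a]ᵀ = Xᵀw reads: 191·a = 193.
a = 193/191 = 1.01047.

a = 1.010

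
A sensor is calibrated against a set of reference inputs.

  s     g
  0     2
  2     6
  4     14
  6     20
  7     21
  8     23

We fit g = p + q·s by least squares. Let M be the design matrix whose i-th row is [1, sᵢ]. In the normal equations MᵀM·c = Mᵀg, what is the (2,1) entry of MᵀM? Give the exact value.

Row 2 ↔ basis s, column 1 ↔ basis 1, so (MᵀM)_{2,1} = Σᵢ s = (0)·(1) + (2)·(1) + (4)·(1) + (6)·(1) + (7)·(1) + (8)·(1) = 27.

27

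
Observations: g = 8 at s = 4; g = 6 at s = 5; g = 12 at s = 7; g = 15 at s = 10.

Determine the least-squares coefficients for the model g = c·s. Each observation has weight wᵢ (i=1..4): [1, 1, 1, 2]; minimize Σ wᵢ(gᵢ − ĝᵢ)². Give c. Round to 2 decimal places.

c = 1.54

Normal-equation sums: Σwᵢ·s·s = 290.
Right-hand side: Σwᵢ·s·g = 446.
So AᵀWA·[c]ᵀ = AᵀWg: [[290]]·[c]ᵀ = [446]ᵀ.
Hence c = 446 / 290 ≈ 1.53793.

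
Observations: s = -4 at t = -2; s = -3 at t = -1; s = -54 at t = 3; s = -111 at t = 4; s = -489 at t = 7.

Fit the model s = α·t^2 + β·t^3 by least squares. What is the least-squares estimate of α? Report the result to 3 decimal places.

Sums needed: Σt^2·t^2 = 2755, Σt^2·t^3 = 18041, Σt^3·t^3 = 122539.
Moment sums: Σt^2·s = -26242, Σt^3·s = -176254.
MᵀM·[α, β]ᵀ = Mᵀs becomes [[2755, 18041]; [18041, 122539]]·[α, β]ᵀ = [-26242, -176254]ᵀ.
det = 2755·122539 − 18041² = 12117264.
α = ((-26242)·122539 − 18041·(-176254))/12117264 = -4483753/1514658; β = (2755·(-176254) − 18041·(-26242))/12117264 = -1518481/1514658.

α = -2.960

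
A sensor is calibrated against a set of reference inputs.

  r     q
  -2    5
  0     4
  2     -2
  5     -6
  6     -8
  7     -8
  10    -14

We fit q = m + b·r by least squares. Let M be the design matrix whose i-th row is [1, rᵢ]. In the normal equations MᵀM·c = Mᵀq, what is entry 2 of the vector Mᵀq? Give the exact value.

Entry 2 ↔ basis r, so (Mᵀq)_{2} = Σᵢ (r)·qᵢ = (-2)·(5) + (0)·(4) + (2)·(-2) + (5)·(-6) + (6)·(-8) + (7)·(-8) + (10)·(-14) = -288.

-288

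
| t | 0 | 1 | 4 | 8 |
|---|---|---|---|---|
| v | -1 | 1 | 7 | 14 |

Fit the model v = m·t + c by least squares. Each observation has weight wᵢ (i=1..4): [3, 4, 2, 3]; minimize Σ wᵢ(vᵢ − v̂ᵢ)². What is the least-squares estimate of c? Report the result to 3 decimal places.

c = -0.875

XᵀWX·[m, c]ᵀ = XᵀWv reads: 228·m + 36·c = 396;  36·m + 12·c = 57.
(Σwᵢ·t·t = 228, Σwᵢ·t = 36, Σwᵢ·1 = 12, Σwᵢ·t·v = 396, Σwᵢ·v = 57.)
Eliminating c: 12·(row 1) − 36·(row 2) gives 1440·m = 12·396 − 36·57 = 2700, so m = 15/8.
Then c = (57 − 36·(15/8))/12 = -7/8.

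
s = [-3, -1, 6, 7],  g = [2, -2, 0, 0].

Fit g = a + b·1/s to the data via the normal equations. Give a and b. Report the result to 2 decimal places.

Compute the Gram sums: Σ1 = 4, Σ1/s = -43/42, Σ1/s·1/s = 2045/1764.
Moment sums: Σg = 0, Σ1/s·g = 4/3.
So MᵀM·[a, b]ᵀ = Mᵀg: [[4, -43/42]; [-43/42, 2045/1764]]·[a, b]ᵀ = [0, 4/3]ᵀ.
Eliminating b: (2045/1764)·(row 1) − (-43/42)·(row 2) gives (6331/1764)·a = (2045/1764)·0 − (-43/42)·(4/3) = 86/63, so a = 2408/6331.
Then b = ((4/3) − (-43/42)·(2408/6331))/(2045/1764) = 9408/6331.

a = 0.38, b = 1.49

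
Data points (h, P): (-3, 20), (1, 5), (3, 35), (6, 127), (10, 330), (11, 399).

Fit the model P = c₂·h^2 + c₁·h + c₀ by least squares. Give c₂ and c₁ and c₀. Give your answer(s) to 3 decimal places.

c₂ = 3.054, c₁ = 2.605, c₀ = 0.037

From the data, Σh^2·h^2 = 26100, Σh^2·h = 2548, Σh^2 = 276, Σh·h = 276, Σh = 28, Σ1 = 6.
Moment sums: Σh^2·P = 86351, Σh·P = 8501, ΣP = 916.
Solving the 3×3 system (Gaussian elimination) gives c₂ = 37525/12288, c₁ = 10669/4096, c₀ = 113/3072.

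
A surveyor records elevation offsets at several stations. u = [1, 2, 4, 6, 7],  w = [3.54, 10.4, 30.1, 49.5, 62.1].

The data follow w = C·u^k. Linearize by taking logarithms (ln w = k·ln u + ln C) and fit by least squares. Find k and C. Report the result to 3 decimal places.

Taking logs, ln w = k·ln u + ln C, so regress ln w on ln u.
AᵀA = [[9.3992, 5.8171]; [5.8171, 5]], rhs = [21.3685, 15.0412]ᵀ  (here Σln u = 5.8171, Σ(ln u)² = 9.3992, Σln w = 15.0412, Σln u·ln w = 21.3685).
Solving (det = 13.1574): k = 1.47036, ln C = 1.29759, so C = exp(1.29759) = 3.66045.

k = 1.470, C = 3.660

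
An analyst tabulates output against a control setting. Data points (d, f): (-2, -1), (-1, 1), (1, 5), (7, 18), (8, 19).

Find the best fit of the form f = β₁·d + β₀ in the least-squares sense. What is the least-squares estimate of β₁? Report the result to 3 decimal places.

β₁ = 2.052

Forming AᵀA = [[119, 13]; [13, 5]] and Aᵀf = [284, 42]ᵀ gives AᵀA·[β₁, β₀]ᵀ = Aᵀf.
Δ = 119·5 − 13² = 426.
β₁ = (284·5 − 13·42)/426 = 437/213; β₀ = (119·42 − 13·284)/426 = 653/213.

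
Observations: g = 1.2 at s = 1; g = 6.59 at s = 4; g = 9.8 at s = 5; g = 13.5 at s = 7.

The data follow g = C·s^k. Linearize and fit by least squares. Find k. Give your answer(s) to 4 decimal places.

k = 1.2591

With ln gᵢ as the transformed response and ln sᵢ as the regressor:
Σln s = 4.9416, Σ(ln s)² = 8.2987, Σln g = 6.9529, Σln s·ln g = 11.3519.
Equations: 8.2987·k + 4.9416·ln C = 11.3519;  4.9416·k + 4·ln C = 6.9529.
Slope k = (n·Σln s·ln g − Σln s·Σln g)/(n·Σ(ln s)² − (Σln s)²) = (4·11.3519 − 4.9416·6.9529)/8.7748 = 1.25912; ln C = (Σln g − k·Σln s)/n = 0.18271.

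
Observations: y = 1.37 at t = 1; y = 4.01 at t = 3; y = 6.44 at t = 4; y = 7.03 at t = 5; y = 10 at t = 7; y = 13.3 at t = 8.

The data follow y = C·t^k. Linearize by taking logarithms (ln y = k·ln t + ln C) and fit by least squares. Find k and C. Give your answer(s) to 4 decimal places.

k = 1.0646, C = 1.3414

With ln yᵢ as the transformed response and ln tᵢ as the regressor:
Σln t = 8.1197, Σ(ln t)² = 13.8297, Σln y = 10.4067, Σln t·ln y = 17.1082.
Equations: 13.8297·k + 8.1197·ln C = 17.1082;  8.1197·k + 6·ln C = 10.4067.
Solving (det = 17.0487): k = 1.06461, ln C = 0.29373, so C = exp(0.29373) = 1.34142.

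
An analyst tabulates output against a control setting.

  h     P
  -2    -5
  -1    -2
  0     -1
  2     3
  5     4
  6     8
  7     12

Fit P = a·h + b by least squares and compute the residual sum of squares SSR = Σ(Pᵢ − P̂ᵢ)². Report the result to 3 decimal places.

SSR = 14.031

From the data, Σh·h = 119, Σh = 17, Σ1 = 7.
For AᵀP: Σh·P = 170, ΣP = 19.
AᵀA·[a, b]ᵀ = AᵀP becomes [[119, 17]; [17, 7]]·[a, b]ᵀ = [170, 19]ᵀ.
Eliminating b: 7·(row 1) − 17·(row 2) gives 544·a = 7·170 − 17·19 = 867, so a = 51/32.
Then b = (19 − 17·(51/32))/7 = -37/32.
Residuals: -21/32, 3/4, 5/32, 31/32, -45/16, -13/32, 2; SSR = 449/32.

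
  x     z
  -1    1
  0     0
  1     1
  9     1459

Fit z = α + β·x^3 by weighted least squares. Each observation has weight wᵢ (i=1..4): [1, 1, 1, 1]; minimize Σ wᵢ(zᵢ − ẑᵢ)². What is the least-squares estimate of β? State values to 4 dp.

β = 2.0004

Setting ∂/∂α … = 0 gives: 4·α + 729·β = 1461;  729·α + 531443·β = 1063611.
Determinant 4·531443 − 729² = 1594331.
α = (1461·531443 − 729·1063611)/1594331 = 1065804/1594331; β = (4·1063611 − 729·1461)/1594331 = 3189375/1594331.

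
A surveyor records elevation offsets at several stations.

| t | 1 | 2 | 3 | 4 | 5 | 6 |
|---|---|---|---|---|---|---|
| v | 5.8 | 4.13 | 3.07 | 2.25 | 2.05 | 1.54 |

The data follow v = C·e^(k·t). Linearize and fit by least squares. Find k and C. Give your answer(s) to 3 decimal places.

Taking logs, ln v = k·t + ln C, so regress ln v on t.
Σt = 21.0000, Σ(t)² = 91.0000, Σln v = 6.2584, Σt·ln v = 17.3831.
Normal system: [[91.0000, 21.0000]; [21.0000, 6]]·[k, ln C]ᵀ = [17.3831, 6.2584]ᵀ.
Δ = 91.0000·6 − (21.0000)² = 105.0000; k = (17.3831·6 − 21.0000·6.2584)/105.0000 = -0.25836, ln C = (91.0000·6.2584 − 21.0000·17.3831)/105.0000 = 1.94730, so C = exp(1.94730) = 7.00977.

k = -0.258, C = 7.010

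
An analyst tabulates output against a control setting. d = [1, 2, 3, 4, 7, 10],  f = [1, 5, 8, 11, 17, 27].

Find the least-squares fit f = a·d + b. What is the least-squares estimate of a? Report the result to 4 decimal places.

Normal-equation sums: Σd·d = 179, Σd = 27, Σ1 = 6.
And Σd·f = 468, Σf = 69.
XᵀX·[a, b]ᵀ = Xᵀf becomes [[179, 27]; [27, 6]]·[a, b]ᵀ = [468, 69]ᵀ.
Eliminating b: 6·(row 1) − 27·(row 2) gives 345·a = 6·468 − 27·69 = 945, so a = 63/23.
Then b = (69 − 27·(63/23))/6 = -19/23.

a = 2.7391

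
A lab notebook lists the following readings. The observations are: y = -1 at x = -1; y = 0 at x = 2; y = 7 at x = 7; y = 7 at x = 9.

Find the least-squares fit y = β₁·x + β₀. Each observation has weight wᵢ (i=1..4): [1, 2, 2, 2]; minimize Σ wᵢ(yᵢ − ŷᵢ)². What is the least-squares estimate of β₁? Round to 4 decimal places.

Entries of MᵀWM: Σwᵢ·x·x = 269, Σwᵢ·x = 35, Σwᵢ·1 = 7.
Moment sums: Σwᵢ·x·y = 225, Σwᵢ·y = 27.
So MᵀWM·[β₁, β₀]ᵀ = MᵀWy: [[269, 35]; [35, 7]]·[β₁, β₀]ᵀ = [225, 27]ᵀ.
Eliminating β₀: 7·(row 1) − 35·(row 2) gives 658·β₁ = 7·225 − 35·27 = 630, so β₁ = 45/47.
Then β₀ = (27 − 35·(45/47))/7 = -306/329.

β₁ = 0.9574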